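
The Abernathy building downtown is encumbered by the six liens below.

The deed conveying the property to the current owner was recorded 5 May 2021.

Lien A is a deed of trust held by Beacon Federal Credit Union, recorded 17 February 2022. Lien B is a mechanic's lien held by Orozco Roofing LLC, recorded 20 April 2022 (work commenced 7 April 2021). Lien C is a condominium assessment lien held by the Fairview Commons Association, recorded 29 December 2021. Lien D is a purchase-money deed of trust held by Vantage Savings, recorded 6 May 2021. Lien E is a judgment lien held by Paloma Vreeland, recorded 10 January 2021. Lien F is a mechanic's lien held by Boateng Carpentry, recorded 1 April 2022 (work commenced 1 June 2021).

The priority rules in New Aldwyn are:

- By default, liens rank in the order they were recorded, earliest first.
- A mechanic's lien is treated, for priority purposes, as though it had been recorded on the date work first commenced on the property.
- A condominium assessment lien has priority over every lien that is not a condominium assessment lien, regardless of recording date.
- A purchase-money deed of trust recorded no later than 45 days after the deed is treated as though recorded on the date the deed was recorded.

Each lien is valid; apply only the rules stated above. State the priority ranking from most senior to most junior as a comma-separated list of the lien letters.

Effective dates: B is treated as recorded 7 April 2021, the work-commencement date; D's effective date is the deed date, 5 May 2021; F is treated as recorded 1 June 2021, the work-commencement date.
As a condominium assessment lien, C is senior to every other lien.
Ordering the rest by effective date: E (10 January 2021), B (7 April 2021), D (5 May 2021), F (1 June 2021), A (17 February 2022).

C, E, B, D, F, A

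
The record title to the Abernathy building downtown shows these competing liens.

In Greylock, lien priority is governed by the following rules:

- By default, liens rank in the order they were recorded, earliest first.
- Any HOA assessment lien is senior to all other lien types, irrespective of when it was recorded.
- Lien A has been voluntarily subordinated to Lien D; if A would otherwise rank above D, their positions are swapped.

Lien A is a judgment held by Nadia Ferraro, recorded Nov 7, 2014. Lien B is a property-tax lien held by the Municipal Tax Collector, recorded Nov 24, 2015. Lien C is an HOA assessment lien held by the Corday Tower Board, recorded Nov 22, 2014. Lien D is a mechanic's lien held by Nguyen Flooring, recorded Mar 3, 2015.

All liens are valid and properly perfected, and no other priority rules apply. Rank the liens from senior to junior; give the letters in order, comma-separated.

As an HOA assessment lien, C is senior to every other lien.
Remaining liens by effective date: A (Nov 7, 2014), D (Mar 3, 2015), B (Nov 24, 2015).
A would otherwise be senior to D, so under the subordination agreement A and D exchange positions.

C, D, A, B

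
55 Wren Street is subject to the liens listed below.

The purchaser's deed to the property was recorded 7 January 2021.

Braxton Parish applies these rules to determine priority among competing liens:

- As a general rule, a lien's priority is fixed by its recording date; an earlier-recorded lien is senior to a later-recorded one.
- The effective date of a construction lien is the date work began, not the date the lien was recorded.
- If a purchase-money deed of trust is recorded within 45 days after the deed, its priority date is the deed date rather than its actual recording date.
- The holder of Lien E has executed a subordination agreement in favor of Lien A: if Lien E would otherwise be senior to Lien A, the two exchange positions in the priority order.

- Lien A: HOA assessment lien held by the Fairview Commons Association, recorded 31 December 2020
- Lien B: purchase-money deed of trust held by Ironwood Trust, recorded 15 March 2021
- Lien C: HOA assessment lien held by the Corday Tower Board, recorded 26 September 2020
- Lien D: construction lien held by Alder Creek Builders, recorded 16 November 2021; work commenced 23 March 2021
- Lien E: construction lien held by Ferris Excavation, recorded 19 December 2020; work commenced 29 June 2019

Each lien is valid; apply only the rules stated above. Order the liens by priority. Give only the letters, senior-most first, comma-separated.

Adjusting effective dates: B was recorded 67 days after the deed, outside the 45-day window, so it keeps its recording date; D's effective date is 23 March 2021, when work began; E relates back to 29 June 2019 (work commenced).
Ordering by effective date: E (29 June 2019), C (26 September 2020), A (31 December 2020), B (15 March 2021), D (23 March 2021).
E is senior to A before the subordination, so the two trade places.

A, C, E, B, D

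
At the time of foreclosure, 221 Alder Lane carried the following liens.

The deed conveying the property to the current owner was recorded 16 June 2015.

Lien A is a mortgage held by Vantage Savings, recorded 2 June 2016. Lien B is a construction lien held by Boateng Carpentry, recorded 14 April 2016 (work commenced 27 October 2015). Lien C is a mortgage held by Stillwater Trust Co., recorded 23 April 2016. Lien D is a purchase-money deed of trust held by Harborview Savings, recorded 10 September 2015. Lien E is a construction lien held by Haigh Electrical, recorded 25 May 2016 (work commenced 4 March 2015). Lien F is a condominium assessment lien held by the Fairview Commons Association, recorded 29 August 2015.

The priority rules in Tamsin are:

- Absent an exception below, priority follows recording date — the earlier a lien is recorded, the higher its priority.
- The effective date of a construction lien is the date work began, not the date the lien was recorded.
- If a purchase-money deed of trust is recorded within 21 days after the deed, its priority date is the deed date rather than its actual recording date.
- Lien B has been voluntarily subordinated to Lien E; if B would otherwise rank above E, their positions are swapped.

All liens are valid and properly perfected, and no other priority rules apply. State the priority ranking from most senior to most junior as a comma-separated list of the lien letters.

E, F, D, B, C, A

First, effective dates: B's effective date is 27 October 2015, when work began; D was recorded 86 days after the deed, outside the 21-day window, so it keeps its recording date; E is treated as recorded 4 March 2015, the work-commencement date.
By effective date, earliest first: E (4 March 2015), F (29 August 2015), D (10 September 2015), B (27 October 2015), C (23 April 2016), A (2 June 2016).
Since B is not senior to E, the subordination leaves the order unchanged.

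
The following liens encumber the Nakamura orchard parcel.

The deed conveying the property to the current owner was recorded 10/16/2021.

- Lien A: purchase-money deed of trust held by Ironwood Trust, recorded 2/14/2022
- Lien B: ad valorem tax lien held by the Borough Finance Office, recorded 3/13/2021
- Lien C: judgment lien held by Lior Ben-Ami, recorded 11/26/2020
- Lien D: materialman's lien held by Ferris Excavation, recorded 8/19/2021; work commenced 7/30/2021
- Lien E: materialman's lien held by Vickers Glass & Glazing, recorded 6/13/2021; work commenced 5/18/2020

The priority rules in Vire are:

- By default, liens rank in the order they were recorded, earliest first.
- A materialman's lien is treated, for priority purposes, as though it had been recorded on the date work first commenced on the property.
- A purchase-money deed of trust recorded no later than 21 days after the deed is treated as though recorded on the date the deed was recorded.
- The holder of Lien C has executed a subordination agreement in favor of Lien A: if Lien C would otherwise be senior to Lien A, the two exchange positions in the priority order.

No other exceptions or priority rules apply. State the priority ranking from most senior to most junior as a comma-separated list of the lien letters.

E, A, B, D, C

First, effective dates: A missed the 21-day window (121 days after the deed), so its recording date stands; D relates back to 7/30/2021 (work commenced); E is treated as recorded 5/18/2020, the work-commencement date.
Ordering by effective date: E (5/18/2020), C (11/26/2020), B (3/13/2021), D (7/30/2021), A (2/14/2022).
C would otherwise be senior to A, so under the subordination agreement C and A exchange positions.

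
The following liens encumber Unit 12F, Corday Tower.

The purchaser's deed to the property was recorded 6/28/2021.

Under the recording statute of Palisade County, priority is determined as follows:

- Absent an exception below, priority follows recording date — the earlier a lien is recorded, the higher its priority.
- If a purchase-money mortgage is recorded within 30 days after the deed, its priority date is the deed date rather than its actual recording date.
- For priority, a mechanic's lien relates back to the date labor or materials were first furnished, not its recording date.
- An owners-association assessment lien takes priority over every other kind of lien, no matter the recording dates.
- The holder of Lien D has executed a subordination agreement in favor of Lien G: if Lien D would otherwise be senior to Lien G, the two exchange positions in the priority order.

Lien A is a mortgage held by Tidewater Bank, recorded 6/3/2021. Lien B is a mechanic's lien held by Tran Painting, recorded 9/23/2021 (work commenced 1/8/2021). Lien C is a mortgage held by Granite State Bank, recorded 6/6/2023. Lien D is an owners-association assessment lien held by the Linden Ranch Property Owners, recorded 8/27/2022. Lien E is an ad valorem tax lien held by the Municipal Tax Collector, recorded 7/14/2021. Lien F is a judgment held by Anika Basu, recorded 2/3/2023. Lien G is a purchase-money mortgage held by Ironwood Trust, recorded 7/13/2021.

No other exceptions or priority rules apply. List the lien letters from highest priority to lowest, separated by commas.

G, B, A, D, E, F, C

Effective dates: B's effective date is 1/8/2021, when work began; G was recorded within the 30-day window, so its effective date is the deed date 6/28/2021.
As an owners-association assessment lien, D is senior to every other lien.
The other liens, earliest effective date first: B (1/8/2021), A (6/3/2021), G (6/28/2021), E (7/14/2021), F (2/3/2023), C (6/6/2023).
The subordination applies — D was senior to G — so D and G swap.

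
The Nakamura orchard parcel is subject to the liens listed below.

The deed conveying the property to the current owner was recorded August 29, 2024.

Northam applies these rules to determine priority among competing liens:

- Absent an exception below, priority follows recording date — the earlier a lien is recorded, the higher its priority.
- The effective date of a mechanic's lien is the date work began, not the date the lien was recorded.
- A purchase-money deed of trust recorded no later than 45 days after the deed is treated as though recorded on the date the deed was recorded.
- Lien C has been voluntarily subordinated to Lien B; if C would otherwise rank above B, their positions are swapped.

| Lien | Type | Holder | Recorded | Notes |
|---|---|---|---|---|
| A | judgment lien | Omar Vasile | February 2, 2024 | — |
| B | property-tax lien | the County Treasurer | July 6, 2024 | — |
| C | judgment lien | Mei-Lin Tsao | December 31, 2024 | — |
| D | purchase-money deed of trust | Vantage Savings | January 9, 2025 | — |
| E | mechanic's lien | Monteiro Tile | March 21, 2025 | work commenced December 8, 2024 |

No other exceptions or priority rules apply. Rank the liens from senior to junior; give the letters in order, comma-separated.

A, B, E, C, D

Effective dates: D was recorded 133 days after the deed — beyond 45 days — so no relation-back applies; E relates back to December 8, 2024 (work commenced).
Sorted by effective date: A (February 2, 2024), B (July 6, 2024), E (December 8, 2024), C (December 31, 2024), D (January 9, 2025).
C is already junior to B, so the subordination agreement changes nothing.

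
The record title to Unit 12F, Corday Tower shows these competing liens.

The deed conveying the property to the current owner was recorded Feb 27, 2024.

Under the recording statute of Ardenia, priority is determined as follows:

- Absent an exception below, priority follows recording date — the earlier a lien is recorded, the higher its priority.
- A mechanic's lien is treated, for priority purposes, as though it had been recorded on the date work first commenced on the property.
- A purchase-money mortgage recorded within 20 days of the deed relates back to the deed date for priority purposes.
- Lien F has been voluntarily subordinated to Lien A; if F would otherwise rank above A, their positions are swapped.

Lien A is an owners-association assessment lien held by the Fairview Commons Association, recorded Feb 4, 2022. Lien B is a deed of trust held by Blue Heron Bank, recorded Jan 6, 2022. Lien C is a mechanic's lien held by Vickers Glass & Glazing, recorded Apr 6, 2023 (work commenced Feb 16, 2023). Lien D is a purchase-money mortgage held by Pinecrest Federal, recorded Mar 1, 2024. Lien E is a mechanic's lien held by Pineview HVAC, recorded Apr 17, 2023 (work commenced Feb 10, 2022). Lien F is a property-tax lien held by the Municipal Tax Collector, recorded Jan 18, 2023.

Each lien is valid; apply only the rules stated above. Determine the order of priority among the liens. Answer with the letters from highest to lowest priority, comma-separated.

B, A, E, F, C, D

First, effective dates: C relates back to Feb 16, 2023 (work commenced); D's effective date is the deed date, Feb 27, 2024; E's effective date is Feb 10, 2022, when work began.
By effective date: B (Jan 6, 2022), A (Feb 4, 2022), E (Feb 10, 2022), F (Jan 18, 2023), C (Feb 16, 2023), D (Feb 27, 2024).
Since F is not senior to A, the subordination leaves the order unchanged.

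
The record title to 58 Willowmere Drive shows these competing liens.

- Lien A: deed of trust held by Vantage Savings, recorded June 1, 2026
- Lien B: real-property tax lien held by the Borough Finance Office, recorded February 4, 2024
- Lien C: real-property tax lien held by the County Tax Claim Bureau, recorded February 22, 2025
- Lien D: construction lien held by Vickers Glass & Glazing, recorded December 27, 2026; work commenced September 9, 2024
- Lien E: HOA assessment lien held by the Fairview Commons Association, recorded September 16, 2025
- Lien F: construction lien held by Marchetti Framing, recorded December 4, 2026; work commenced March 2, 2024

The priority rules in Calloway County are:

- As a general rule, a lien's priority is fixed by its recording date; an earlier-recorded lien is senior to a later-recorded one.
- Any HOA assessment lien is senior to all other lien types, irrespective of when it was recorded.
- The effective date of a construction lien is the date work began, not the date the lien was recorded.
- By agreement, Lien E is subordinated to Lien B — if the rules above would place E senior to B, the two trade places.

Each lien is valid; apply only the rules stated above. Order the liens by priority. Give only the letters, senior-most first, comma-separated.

B, E, F, D, C, A

Effective dates after the stated exceptions: D's effective date is September 9, 2024, when work began; F relates back to March 2, 2024 (work commenced).
As an HOA assessment lien, E is senior to every other lien.
Among the remaining liens, by effective date: B (February 4, 2024), F (March 2, 2024), D (September 9, 2024), C (February 22, 2025), A (June 1, 2026).
Because E would otherwise rank above B, the subordination swaps them.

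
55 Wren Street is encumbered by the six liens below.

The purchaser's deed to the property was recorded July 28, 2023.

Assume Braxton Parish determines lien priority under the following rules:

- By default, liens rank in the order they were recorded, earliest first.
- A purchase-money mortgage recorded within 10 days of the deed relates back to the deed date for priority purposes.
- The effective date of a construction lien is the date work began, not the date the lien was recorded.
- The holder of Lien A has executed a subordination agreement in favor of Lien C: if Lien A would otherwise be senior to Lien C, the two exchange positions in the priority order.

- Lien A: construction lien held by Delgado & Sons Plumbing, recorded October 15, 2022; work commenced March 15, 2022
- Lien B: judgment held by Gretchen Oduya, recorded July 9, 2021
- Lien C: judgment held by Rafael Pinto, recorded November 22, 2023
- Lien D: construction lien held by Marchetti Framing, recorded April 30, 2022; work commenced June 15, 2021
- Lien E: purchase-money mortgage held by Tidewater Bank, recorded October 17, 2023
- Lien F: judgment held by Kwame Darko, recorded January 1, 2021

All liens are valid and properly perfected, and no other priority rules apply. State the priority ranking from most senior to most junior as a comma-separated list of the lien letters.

Effective dates: A's effective date is March 15, 2022, when work began; D relates back to June 15, 2021 (work commenced); E missed the 10-day window (81 days after the deed), so its recording date stands.
By effective date: F (January 1, 2021), D (June 15, 2021), B (July 9, 2021), A (March 15, 2022), E (October 17, 2023), C (November 22, 2023).
The subordination applies — A was senior to C — so A and C swap.

F, D, B, C, E, A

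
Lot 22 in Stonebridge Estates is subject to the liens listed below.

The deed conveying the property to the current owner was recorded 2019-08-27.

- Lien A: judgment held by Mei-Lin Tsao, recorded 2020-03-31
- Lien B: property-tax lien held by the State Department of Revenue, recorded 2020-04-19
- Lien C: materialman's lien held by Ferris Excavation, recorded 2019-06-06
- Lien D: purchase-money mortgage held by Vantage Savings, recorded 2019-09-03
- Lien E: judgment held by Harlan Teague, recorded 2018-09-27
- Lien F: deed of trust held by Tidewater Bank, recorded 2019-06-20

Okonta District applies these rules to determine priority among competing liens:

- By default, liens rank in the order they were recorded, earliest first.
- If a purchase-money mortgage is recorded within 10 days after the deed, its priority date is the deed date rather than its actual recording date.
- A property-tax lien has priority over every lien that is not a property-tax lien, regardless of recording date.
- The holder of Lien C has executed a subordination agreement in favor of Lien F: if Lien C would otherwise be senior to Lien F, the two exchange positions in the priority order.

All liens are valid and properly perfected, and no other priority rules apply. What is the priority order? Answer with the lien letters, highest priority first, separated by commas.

B, E, F, C, D, A

Effective dates: D relates back to the deed date 2019-08-27.
As a property-tax lien, B is senior to every other lien.
Remaining liens by effective date: E (2018-09-27), C (2019-06-06), F (2019-06-20), D (2019-08-27), A (2020-03-31).
C is senior to F before the subordination, so the two trade places.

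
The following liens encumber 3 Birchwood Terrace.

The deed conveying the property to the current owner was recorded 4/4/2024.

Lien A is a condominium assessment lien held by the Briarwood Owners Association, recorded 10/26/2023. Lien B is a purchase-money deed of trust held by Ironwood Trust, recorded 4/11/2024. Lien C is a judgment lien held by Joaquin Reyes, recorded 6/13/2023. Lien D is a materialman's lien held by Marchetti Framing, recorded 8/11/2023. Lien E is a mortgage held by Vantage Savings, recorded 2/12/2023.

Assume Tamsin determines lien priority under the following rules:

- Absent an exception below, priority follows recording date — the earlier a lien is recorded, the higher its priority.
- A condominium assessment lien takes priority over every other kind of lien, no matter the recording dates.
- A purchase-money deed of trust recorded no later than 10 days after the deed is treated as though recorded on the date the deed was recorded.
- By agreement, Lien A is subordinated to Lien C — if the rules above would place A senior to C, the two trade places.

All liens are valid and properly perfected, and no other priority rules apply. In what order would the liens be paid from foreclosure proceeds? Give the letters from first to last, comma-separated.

Adjusting effective dates: B's effective date is the deed date, 4/4/2024.
A is a condominium assessment lien, so it outranks all other liens regardless of date.
The other liens, earliest effective date first: E (2/12/2023), C (6/13/2023), D (8/11/2023), B (4/4/2024).
A is senior to C before the subordination, so the two trade places.

C, E, A, D, B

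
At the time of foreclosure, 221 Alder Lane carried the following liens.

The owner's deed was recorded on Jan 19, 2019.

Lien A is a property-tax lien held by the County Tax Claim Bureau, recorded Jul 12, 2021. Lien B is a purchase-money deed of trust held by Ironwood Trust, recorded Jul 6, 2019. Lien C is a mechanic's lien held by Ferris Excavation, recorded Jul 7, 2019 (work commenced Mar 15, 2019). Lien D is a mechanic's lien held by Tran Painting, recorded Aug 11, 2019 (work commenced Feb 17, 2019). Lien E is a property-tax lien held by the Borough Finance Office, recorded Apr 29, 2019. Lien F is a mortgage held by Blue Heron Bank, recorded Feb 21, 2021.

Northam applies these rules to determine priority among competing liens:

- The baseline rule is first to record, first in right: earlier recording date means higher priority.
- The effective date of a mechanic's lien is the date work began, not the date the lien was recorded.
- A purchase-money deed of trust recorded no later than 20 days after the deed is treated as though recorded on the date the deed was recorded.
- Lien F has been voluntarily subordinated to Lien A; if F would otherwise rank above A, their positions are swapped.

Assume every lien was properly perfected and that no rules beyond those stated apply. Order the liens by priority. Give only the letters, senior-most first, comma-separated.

Adjusting effective dates: B missed the 20-day window (168 days after the deed), so its recording date stands; C is treated as recorded Mar 15, 2019, the work-commencement date; D's effective date is Feb 17, 2019, when work began.
Sorted by effective date: D (Feb 17, 2019), C (Mar 15, 2019), E (Apr 29, 2019), B (Jul 6, 2019), F (Feb 21, 2021), A (Jul 12, 2021).
F is senior to A before the subordination, so the two trade places.

D, C, E, B, A, F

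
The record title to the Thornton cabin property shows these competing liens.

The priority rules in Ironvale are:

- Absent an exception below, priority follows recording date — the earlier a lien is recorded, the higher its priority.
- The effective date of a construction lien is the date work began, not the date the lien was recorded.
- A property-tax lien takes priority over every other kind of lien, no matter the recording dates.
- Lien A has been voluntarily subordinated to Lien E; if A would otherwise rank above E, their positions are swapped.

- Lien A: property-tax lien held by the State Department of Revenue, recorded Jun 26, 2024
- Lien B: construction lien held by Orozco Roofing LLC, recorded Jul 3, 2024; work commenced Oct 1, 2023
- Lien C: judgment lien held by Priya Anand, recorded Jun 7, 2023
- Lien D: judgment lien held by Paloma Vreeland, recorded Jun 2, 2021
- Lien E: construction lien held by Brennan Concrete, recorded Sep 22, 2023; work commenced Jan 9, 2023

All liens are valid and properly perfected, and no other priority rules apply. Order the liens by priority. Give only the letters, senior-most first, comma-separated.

Effective dates: B's effective date is Oct 1, 2023, when work began; E is treated as recorded Jan 9, 2023, the work-commencement date.
As a property-tax lien, A is senior to every other lien.
Ordering the rest by effective date: D (Jun 2, 2021), E (Jan 9, 2023), C (Jun 7, 2023), B (Oct 1, 2023).
A is senior to E before the subordination, so the two trade places.

E, D, A, C, B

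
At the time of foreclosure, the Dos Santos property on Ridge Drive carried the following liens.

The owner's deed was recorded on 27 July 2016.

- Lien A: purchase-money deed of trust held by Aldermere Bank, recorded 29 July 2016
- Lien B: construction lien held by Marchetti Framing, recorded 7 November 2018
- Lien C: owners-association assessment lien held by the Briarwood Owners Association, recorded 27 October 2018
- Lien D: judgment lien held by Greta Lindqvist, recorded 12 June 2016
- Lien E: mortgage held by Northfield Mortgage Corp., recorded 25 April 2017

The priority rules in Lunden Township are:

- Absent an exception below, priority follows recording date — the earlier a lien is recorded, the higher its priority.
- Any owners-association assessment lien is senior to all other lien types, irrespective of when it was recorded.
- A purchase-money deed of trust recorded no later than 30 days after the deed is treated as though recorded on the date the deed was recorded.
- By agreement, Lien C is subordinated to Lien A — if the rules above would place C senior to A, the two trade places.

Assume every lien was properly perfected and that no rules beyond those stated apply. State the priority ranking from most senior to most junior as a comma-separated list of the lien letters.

A, D, C, E, B

First, effective dates: A relates back to the deed date 27 July 2016.
C is an owners-association assessment lien, so it outranks all other liens regardless of date.
Ordering the rest by effective date: D (12 June 2016), A (27 July 2016), E (25 April 2017), B (7 November 2018).
C would otherwise be senior to A, so under the subordination agreement C and A exchange positions.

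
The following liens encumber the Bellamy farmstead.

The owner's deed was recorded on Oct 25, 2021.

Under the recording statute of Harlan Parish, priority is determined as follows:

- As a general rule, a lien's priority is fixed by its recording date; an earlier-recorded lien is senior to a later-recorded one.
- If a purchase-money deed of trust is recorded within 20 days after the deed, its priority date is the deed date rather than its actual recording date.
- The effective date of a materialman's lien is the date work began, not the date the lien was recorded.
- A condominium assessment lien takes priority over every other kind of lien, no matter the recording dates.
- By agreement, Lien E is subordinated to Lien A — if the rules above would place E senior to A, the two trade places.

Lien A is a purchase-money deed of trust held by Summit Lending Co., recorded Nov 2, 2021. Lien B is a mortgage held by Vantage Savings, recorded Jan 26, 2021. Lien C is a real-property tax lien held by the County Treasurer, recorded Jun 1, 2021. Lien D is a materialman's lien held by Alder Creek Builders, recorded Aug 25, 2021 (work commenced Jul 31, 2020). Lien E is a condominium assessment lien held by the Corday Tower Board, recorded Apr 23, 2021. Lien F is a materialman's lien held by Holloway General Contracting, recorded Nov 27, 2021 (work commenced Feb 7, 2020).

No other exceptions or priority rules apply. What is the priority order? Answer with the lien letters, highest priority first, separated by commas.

Adjusting effective dates: A relates back to the deed date Oct 25, 2021; D's effective date is Jul 31, 2020, when work began; F relates back to Feb 7, 2020 (work commenced).
As a condominium assessment lien, E is senior to every other lien.
The other liens, earliest effective date first: F (Feb 7, 2020), D (Jul 31, 2020), B (Jan 26, 2021), C (Jun 1, 2021), A (Oct 25, 2021).
E would otherwise be senior to A, so under the subordination agreement E and A exchange positions.

A, F, D, B, C, E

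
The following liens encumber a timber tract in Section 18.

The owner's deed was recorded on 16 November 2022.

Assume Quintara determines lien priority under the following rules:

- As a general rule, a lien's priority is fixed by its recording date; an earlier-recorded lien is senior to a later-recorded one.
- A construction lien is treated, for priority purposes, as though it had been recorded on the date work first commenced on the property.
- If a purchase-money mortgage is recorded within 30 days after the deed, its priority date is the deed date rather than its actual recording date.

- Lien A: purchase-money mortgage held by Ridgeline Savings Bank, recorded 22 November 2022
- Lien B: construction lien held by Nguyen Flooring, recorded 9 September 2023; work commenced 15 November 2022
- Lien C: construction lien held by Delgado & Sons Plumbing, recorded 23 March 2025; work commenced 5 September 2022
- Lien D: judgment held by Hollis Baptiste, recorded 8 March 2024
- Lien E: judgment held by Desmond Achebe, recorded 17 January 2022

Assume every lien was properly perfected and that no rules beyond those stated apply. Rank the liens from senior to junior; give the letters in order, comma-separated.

E, C, B, A, D

First, effective dates: A relates back to the deed date 16 November 2022; B's effective date is 15 November 2022, when work began; C relates back to 5 September 2022 (work commenced).
By effective date: E (17 January 2022), C (5 September 2022), B (15 November 2022), A (16 November 2022), D (8 March 2024).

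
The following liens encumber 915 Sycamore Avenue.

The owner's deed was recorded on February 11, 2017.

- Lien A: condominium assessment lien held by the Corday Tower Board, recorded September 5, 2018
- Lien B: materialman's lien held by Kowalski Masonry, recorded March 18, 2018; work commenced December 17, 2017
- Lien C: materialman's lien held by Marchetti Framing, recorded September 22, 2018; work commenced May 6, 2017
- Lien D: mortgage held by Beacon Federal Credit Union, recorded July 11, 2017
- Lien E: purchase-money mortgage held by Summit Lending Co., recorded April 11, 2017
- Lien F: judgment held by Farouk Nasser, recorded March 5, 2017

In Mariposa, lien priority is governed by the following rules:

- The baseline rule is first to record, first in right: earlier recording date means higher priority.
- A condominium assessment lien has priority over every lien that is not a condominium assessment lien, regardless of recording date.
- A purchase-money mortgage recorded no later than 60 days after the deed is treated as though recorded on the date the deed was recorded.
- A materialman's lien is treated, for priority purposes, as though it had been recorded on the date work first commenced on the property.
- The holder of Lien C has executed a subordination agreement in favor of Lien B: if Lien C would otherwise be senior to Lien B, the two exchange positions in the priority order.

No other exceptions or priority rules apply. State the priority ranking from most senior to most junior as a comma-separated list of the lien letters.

First, effective dates: B is treated as recorded December 17, 2017, the work-commencement date; C relates back to May 6, 2017 (work commenced); E relates back to the deed date February 11, 2017.
A is a condominium assessment lien, so it outranks all other liens regardless of date.
The other liens, earliest effective date first: E (February 11, 2017), F (March 5, 2017), C (May 6, 2017), D (July 11, 2017), B (December 17, 2017).
C is senior to B before the subordination, so the two trade places.

A, E, F, B, D, C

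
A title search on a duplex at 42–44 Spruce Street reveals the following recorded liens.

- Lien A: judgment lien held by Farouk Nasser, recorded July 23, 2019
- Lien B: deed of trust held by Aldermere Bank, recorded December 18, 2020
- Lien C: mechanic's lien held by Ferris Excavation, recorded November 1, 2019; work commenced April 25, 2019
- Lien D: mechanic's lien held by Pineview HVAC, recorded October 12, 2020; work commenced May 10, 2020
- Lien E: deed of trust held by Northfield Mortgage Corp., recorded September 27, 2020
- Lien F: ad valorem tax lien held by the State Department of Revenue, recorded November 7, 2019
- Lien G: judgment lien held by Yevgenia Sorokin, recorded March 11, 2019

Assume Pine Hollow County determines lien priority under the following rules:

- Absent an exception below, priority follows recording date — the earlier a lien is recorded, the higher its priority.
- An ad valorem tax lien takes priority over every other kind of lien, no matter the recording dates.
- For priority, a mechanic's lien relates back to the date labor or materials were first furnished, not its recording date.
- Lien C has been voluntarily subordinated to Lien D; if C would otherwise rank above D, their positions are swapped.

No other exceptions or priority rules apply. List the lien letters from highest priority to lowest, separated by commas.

Effective dates after the stated exceptions: C is treated as recorded April 25, 2019, the work-commencement date; D relates back to May 10, 2020 (work commenced).
F, as an ad valorem tax lien, has superpriority and ranks first.
The other liens, earliest effective date first: G (March 11, 2019), C (April 25, 2019), A (July 23, 2019), D (May 10, 2020), E (September 27, 2020), B (December 18, 2020).
The subordination applies — C was senior to D — so C and D swap.

F, G, D, A, C, E, B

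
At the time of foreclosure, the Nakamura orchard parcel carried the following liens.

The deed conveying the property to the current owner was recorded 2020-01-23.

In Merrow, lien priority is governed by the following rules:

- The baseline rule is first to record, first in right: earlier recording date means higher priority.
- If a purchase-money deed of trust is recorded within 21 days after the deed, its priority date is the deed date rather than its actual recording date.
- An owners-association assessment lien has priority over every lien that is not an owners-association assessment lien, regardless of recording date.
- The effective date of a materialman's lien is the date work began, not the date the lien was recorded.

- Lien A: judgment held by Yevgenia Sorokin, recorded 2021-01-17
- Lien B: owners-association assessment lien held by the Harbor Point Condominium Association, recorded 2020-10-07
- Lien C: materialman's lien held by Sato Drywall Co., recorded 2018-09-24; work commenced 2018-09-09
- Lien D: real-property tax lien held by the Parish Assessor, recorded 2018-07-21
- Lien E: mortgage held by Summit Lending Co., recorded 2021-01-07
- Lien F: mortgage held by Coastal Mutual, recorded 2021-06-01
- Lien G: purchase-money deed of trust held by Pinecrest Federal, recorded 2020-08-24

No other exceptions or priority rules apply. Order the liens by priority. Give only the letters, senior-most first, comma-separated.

Effective dates after the stated exceptions: C relates back to 2018-09-09 (work commenced); G was recorded 214 days after the deed, outside the 21-day window, so it keeps its recording date.
As an owners-association assessment lien, B is senior to every other lien.
The other liens, earliest effective date first: D (2018-07-21), C (2018-09-09), G (2020-08-24), E (2021-01-07), A (2021-01-17), F (2021-06-01).

B, D, C, G, E, A, F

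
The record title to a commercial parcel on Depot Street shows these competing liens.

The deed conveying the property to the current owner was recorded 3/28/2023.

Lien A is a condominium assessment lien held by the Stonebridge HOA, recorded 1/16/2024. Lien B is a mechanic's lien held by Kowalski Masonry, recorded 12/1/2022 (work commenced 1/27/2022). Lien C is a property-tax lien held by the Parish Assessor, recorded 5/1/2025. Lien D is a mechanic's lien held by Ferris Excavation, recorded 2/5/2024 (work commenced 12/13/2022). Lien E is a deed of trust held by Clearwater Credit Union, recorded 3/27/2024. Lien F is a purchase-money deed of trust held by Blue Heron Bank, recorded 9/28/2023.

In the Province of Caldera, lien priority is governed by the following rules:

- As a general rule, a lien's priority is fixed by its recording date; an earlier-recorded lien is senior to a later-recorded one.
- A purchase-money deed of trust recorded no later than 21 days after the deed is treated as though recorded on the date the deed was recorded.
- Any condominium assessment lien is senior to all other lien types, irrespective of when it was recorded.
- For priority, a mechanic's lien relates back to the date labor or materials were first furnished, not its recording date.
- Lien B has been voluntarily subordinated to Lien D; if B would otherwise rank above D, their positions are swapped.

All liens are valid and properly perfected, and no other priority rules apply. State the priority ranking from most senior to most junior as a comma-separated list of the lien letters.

A, D, B, F, E, C

Adjusting effective dates: B's effective date is 1/27/2022, when work began; D's effective date is 12/13/2022, when work began; F was recorded 184 days after the deed — beyond 21 days — so no relation-back applies.
As a condominium assessment lien, A is senior to every other lien.
Ordering the rest by effective date: B (1/27/2022), D (12/13/2022), F (9/28/2023), E (3/27/2024), C (5/1/2025).
The subordination applies — B was senior to D — so B and D swap.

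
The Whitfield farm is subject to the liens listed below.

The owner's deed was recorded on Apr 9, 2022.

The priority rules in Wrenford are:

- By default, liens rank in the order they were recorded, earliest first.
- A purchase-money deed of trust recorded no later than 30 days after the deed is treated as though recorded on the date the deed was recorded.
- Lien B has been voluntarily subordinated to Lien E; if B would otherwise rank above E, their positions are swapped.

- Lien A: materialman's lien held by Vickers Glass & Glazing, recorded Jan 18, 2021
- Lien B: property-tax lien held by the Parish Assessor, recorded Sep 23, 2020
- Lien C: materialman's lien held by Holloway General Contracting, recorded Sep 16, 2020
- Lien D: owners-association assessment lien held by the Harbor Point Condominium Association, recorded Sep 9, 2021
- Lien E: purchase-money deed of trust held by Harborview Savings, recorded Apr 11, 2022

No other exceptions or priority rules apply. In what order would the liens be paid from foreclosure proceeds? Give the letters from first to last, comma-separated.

C, E, A, D, B

Effective dates: E relates back to the deed date Apr 9, 2022.
Sorted by effective date: C (Sep 16, 2020), B (Sep 23, 2020), A (Jan 18, 2021), D (Sep 9, 2021), E (Apr 9, 2022).
The subordination applies — B was senior to E — so B and E swap.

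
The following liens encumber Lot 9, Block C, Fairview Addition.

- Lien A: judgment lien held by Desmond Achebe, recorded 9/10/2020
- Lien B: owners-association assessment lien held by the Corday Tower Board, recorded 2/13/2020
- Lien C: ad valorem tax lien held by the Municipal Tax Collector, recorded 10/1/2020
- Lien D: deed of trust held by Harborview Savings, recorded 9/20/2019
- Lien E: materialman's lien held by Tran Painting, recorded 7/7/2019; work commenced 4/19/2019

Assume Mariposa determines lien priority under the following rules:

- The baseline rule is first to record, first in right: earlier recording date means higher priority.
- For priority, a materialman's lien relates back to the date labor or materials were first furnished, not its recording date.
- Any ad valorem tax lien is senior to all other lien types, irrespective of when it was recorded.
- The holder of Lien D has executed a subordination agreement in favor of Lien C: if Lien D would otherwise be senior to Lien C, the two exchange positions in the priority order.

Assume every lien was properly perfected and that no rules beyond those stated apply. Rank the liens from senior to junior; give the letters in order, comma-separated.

Effective dates after the stated exceptions: E's effective date is 4/19/2019, when work began.
As an ad valorem tax lien, C is senior to every other lien.
Ordering the rest by effective date: E (4/19/2019), D (9/20/2019), B (2/13/2020), A (9/10/2020).
D is already junior to C, so the subordination agreement changes nothing.

C, E, D, B, A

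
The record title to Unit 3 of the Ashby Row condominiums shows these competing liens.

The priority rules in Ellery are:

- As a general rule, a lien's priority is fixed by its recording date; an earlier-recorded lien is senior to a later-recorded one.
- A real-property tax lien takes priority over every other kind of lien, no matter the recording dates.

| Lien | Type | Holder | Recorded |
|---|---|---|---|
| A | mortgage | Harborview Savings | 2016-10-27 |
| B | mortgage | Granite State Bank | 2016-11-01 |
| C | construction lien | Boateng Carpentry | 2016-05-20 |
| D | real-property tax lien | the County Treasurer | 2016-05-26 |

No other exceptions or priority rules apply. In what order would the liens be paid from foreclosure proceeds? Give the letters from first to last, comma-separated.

D is a real-property tax lien, so it outranks all other liens regardless of date.
Remaining liens by effective date: C (2016-05-20), A (2016-10-27), B (2016-11-01).

D, C, A, B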